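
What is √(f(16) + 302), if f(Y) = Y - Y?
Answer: √302 ≈ 17.378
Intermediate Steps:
f(Y) = 0
√(f(16) + 302) = √(0 + 302) = √302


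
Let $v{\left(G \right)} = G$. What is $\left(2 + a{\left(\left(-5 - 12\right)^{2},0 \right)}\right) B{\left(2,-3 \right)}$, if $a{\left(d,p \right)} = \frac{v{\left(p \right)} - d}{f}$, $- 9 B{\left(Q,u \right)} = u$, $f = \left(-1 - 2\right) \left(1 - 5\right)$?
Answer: $- \frac{265}{36} \approx -7.3611$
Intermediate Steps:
$f = 12$ ($f = \left(-3\right) \left(-4\right) = 12$)
$B{\left(Q,u \right)} = - \frac{u}{9}$
$a{\left(d,p \right)} = - \frac{d}{12} + \frac{p}{12}$ ($a{\left(d,p \right)} = \frac{p - d}{12} = \left(p - d\right) \frac{1}{12} = - \frac{d}{12} + \frac{p}{12}$)
$\left(2 + a{\left(\left(-5 - 12\right)^{2},0 \right)}\right) B{\left(2,-3 \right)} = \left(2 + \left(- \frac{\left(-5 - 12\right)^{2}}{12} + \frac{1}{12} \cdot 0\right)\right) \left(\left(- \frac{1}{9}\right) \left(-3\right)\right) = \left(2 + \left(- \frac{\left(-5 - 12\right)^{2}}{12} + 0\right)\right) \frac{1}{3} = \left(2 + \left(- \frac{\left(-17\right)^{2}}{12} + 0\right)\right) \frac{1}{3} = \left(2 + \left(\left(- \frac{1}{12}\right) 289 + 0\right)\right) \frac{1}{3} = \left(2 + \left(- \frac{289}{12} + 0\right)\right) \frac{1}{3} = \left(2 - \frac{289}{12}\right) \frac{1}{3} = \left(- \frac{265}{12}\right) \frac{1}{3} = - \frac{265}{36}$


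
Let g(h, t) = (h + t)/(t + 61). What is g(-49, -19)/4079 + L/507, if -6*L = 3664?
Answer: -52326334/43429113 ≈ -1.2049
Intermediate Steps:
L = -1832/3 (L = -1/6*3664 = -1832/3 ≈ -610.67)
g(h, t) = (h + t)/(61 + t)
g(-49, -19)/4079 + L/507 = ((-49 - 19)/(61 - 19))/4079 - 1832/3/507 = (-68/42)*(1/4079) - 1832/3*1/507 = ((1/42)*(-68))*(1/4079) - 1832/1521 = -34/21*1/4079 - 1832/1521 = -34/85659 - 1832/1521 = -52326334/43429113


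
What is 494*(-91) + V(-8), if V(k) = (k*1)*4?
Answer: -44986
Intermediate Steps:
V(k) = 4*k (V(k) = k*4 = 4*k)
494*(-91) + V(-8) = 494*(-91) + 4*(-8) = -44954 - 32 = -44986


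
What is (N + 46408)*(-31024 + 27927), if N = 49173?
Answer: -296014357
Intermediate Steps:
(N + 46408)*(-31024 + 27927) = (49173 + 46408)*(-31024 + 27927) = 95581*(-3097) = -296014357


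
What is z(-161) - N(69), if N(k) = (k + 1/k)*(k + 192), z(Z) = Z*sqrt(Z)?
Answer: -414294/23 - 161*I*sqrt(161) ≈ -18013.0 - 2042.9*I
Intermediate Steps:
z(Z) = Z**(3/2)
N(k) = (192 + k)*(k + 1/k) (N(k) = (k + 1/k)*(192 + k) = (192 + k)*(k + 1/k))
z(-161) - N(69) = (-161)**(3/2) - (1 + 69**2 + 192*69 + 192/69) = -161*I*sqrt(161) - (1 + 4761 + 13248 + 192*(1/69)) = -161*I*sqrt(161) - (1 + 4761 + 13248 + 64/23) = -161*I*sqrt(161) - 1*414294/23 = -161*I*sqrt(161) - 414294/23 = -414294/23 - 161*I*sqrt(161)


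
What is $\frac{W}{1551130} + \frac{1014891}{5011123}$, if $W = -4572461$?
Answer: $- \frac{21338936606873}{7772903218990} \approx -2.7453$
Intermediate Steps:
$\frac{W}{1551130} + \frac{1014891}{5011123} = - \frac{4572461}{1551130} + \frac{1014891}{5011123} = - \frac{21338936606873}{7772903218990}$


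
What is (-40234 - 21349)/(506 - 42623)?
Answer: 61583/42117 ≈ 1.4622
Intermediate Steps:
(-40234 - 21349)/(506 - 42623) = -61583/(-42117) = -61583*(-1/42117) = 61583/42117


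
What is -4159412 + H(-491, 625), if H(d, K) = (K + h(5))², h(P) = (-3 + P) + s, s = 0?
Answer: -3766283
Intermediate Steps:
h(P) = -3 + P (h(P) = (-3 + P) + 0 = -3 + P)
H(d, K) = (2 + K)² (H(d, K) = (K + (-3 + 5))² = (K + 2)² = (2 + K)²)
-4159412 + H(-491, 625) = -4159412 + (2 + 625)² = -4159412 + 627² = -4159412 + 393129 = -3766283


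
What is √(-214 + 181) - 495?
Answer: -495 + I*√33 ≈ -495.0 + 5.7446*I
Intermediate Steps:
√(-214 + 181) - 495 = √(-33) - 495 = I*√33 - 495 = -495 + I*√33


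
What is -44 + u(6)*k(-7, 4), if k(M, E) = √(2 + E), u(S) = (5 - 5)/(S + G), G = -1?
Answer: -44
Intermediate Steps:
u(S) = 0 (u(S) = (5 - 5)/(S - 1) = 0/(-1 + S) = 0)
-44 + u(6)*k(-7, 4) = -44 + 0*√(2 + 4) = -44 + 0*√6 = -44 + 0 = -44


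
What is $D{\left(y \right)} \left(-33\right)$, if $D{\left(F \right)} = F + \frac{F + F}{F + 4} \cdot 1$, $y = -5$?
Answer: $-165$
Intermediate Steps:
$D{\left(F \right)} = F + \frac{2 F}{4 + F}$ ($D{\left(F \right)} = F + \frac{2 F}{4 + F} 1 = F + \frac{2 F}{4 + F}$)
$D{\left(y \right)} \left(-33\right) = - \frac{5 \left(6 - 5\right)}{4 - 5} \left(-33\right) = \left(-5\right) \frac{1}{-1} \cdot 1 \left(-33\right) = \left(-5\right) \left(-1\right) 1 \left(-33\right) = 5 \left(-33\right) = -165$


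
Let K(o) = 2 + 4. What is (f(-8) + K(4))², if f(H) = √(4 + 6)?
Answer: (6 + √10)² ≈ 83.947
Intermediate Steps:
f(H) = √10
K(o) = 6
(f(-8) + K(4))² = (√10 + 6)² = (6 + √10)²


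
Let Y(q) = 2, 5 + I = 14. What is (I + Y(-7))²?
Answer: 121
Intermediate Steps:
I = 9 (I = -5 + 14 = 9)
(I + Y(-7))² = (9 + 2)² = 11² = 121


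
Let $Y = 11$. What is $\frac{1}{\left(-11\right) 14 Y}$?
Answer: $- \frac{1}{1694} \approx -0.00059032$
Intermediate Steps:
$\frac{1}{\left(-11\right) 14 Y} = \frac{1}{\left(-11\right) 14 \cdot 11} = \frac{1}{\left(-154\right) 11} = \frac{1}{-1694} = - \frac{1}{1694}$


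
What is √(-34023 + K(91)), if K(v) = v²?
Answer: I*√25742 ≈ 160.44*I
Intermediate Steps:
√(-34023 + K(91)) = √(-34023 + 91²) = √(-34023 + 8281) = √(-25742) = I*√25742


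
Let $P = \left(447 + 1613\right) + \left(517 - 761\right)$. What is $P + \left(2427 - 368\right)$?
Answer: $3875$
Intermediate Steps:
$P = 1816$ ($P = 2060 - 244 = 1816$)
$P + \left(2427 - 368\right) = 1816 + \left(2427 - 368\right) = 1816 + 2059 = 3875$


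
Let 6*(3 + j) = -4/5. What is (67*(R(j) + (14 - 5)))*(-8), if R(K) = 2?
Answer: -5896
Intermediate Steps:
j = -47/15 (j = -3 + (-4/5)/6 = -3 + (-4*1/5)/6 = -3 + (1/6)*(-4/5) = -3 - 2/15 = -47/15 ≈ -3.1333)
(67*(R(j) + (14 - 5)))*(-8) = (67*(2 + (14 - 5)))*(-8) = (67*(2 + 9))*(-8) = (67*11)*(-8) = 737*(-8) = -5896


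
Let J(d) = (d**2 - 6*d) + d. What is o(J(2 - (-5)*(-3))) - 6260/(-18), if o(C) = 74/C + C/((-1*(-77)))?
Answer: 3163357/9009 ≈ 351.13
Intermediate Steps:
J(d) = d**2 - 5*d
o(C) = 74/C + C/77
o(J(2 - (-5)*(-3))) - 6260/(-18) = (74/(((2 - (-5)*(-3))*(-5 + (2 - (-5)*(-3))))) + ((2 - (-5)*(-3))*(-5 + (2 - (-5)*(-3))))/77) - 6260/(-18) = (74/(((2 - 1*15)*(-5 + (2 - 1*15)))) + ((2 - 1*15)*(-5 + (2 - 1*15)))/77) - 6260*(-1)/18 = (74/(((2 - 15)*(-5 + (2 - 15)))) + ((2 - 15)*(-5 + (2 - 15)))/77) - 626*(-5/9) = (74/((-13*(-5 - 13))) + (-13*(-5 - 13))/77) + 3130/9 = (74/((-13*(-18))) + (-13*(-18))/77) + 3130/9 = (74/234 + (1/77)*234) + 3130/9 = (74*(1/234) + 234/77) + 3130/9 = (37/117 + 234/77) + 3130/9 = 30227/9009 + 3130/9 = 3163357/9009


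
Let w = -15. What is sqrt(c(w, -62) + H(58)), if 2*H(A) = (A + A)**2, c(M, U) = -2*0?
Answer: 58*sqrt(2) ≈ 82.024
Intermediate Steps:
c(M, U) = 0
H(A) = 2*A**2 (H(A) = (A + A)**2/2 = (2*A)**2/2 = (4*A**2)/2 = 2*A**2)
sqrt(c(w, -62) + H(58)) = sqrt(0 + 2*58**2) = sqrt(0 + 2*3364) = sqrt(0 + 6728) = sqrt(6728) = 58*sqrt(2)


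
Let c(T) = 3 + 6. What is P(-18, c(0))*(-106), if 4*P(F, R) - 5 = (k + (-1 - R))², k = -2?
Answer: -7897/2 ≈ -3948.5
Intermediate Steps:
c(T) = 9
P(F, R) = 5/4 + (-3 - R)²/4 (P(F, R) = 5/4 + (-2 + (-1 - R))²/4 = 5/4 + (-3 - R)²/4)
P(-18, c(0))*(-106) = (5/4 + (3 + 9)²/4)*(-106) = (5/4 + (¼)*12²)*(-106) = (5/4 + (¼)*144)*(-106) = (5/4 + 36)*(-106) = (149/4)*(-106) = -7897/2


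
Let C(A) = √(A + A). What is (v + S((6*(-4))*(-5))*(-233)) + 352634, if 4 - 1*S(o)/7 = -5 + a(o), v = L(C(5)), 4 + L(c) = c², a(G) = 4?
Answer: 344485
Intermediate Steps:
C(A) = √2*√A (C(A) = √(2*A) = √2*√A)
L(c) = -4 + c²
v = 6 (v = -4 + (√2*√5)² = -4 + (√10)² = -4 + 10 = 6)
S(o) = 35 (S(o) = 28 - 7*(-5 + 4) = 28 - 7*(-1) = 28 + 7 = 35)
(v + S((6*(-4))*(-5))*(-233)) + 352634 = (6 + 35*(-233)) + 352634 = (6 - 8155) + 352634 = -8149 + 352634 = 344485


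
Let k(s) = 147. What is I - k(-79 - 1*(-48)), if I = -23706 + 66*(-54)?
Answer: -27417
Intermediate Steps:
I = -27270 (I = -23706 - 3564 = -27270)
I - k(-79 - 1*(-48)) = -27270 - 1*147 = -27270 - 147 = -27417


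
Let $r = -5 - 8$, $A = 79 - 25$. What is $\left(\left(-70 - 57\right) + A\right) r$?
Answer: $949$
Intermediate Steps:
$A = 54$
$r = -13$ ($r = -5 - 8 = -13$)
$\left(\left(-70 - 57\right) + A\right) r = \left(\left(-70 - 57\right) + 54\right) \left(-13\right) = \left(-127 + 54\right) \left(-13\right) = \left(-73\right) \left(-13\right) = 949$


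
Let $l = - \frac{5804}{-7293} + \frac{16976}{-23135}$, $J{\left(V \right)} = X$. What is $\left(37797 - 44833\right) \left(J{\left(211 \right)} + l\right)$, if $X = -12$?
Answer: $\frac{14172003287168}{168723555} \approx 83995.0$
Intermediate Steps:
$J{\left(V \right)} = -12$
$l = \frac{10469572}{168723555}$ ($l = \left(-5804\right) \left(- \frac{1}{7293}\right) + 16976 \left(- \frac{1}{23135}\right) = \frac{5804}{7293} - \frac{16976}{23135} = \frac{10469572}{168723555} \approx 0.062052$)
$\left(37797 - 44833\right) \left(J{\left(211 \right)} + l\right) = \left(37797 - 44833\right) \left(-12 + \frac{10469572}{168723555}\right) = \left(-7036\right) \left(- \frac{2014213088}{168723555}\right) = \frac{14172003287168}{168723555}$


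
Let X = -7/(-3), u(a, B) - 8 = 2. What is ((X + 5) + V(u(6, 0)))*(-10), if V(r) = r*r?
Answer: -3220/3 ≈ -1073.3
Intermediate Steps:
u(a, B) = 10 (u(a, B) = 8 + 2 = 10)
V(r) = r**2
X = 7/3 (X = -7*(-1/3) = 7/3 ≈ 2.3333)
((X + 5) + V(u(6, 0)))*(-10) = ((7/3 + 5) + 10**2)*(-10) = (22/3 + 100)*(-10) = (322/3)*(-10) = -3220/3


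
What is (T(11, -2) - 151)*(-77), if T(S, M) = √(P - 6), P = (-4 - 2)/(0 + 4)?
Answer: 11627 - 77*I*√30/2 ≈ 11627.0 - 210.87*I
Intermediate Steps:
P = -3/2 (P = -6/4 = -6*¼ = -3/2 ≈ -1.5000)
T(S, M) = I*√30/2 (T(S, M) = √(-3/2 - 6) = √(-15/2) = I*√30/2)
(T(11, -2) - 151)*(-77) = (I*√30/2 - 151)*(-77) = (-151 + I*√30/2)*(-77) = 11627 - 77*I*√30/2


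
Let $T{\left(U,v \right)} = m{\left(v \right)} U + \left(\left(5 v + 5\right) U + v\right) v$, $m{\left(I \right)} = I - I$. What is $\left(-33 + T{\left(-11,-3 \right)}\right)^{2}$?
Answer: $125316$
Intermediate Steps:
$m{\left(I \right)} = 0$
$T{\left(U,v \right)} = v \left(v + U \left(5 + 5 v\right)\right)$ ($T{\left(U,v \right)} = 0 U + \left(\left(5 v + 5\right) U + v\right) v = 0 + \left(\left(5 + 5 v\right) U + v\right) v = 0 + \left(U \left(5 + 5 v\right) + v\right) v = 0 + \left(v + U \left(5 + 5 v\right)\right) v = 0 + v \left(v + U \left(5 + 5 v\right)\right) = v \left(v + U \left(5 + 5 v\right)\right)$)
$\left(-33 + T{\left(-11,-3 \right)}\right)^{2} = \left(-33 - 3 \left(-3 + 5 \left(-11\right) + 5 \left(-11\right) \left(-3\right)\right)\right)^{2} = \left(-33 - 3 \left(-3 - 55 + 165\right)\right)^{2} = \left(-33 - 321\right)^{2} = \left(-354\right)^{2} = 125316$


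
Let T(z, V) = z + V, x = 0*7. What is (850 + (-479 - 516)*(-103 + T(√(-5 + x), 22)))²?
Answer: 6628337900 - 162075550*I*√5 ≈ 6.6283e+9 - 3.6241e+8*I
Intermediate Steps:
x = 0
T(z, V) = V + z
(850 + (-479 - 516)*(-103 + T(√(-5 + x), 22)))² = (850 + (-479 - 516)*(-103 + (22 + √(-5 + 0))))² = (850 - 995*(-103 + (22 + √(-5))))² = (850 - 995*(-103 + (22 + I*√5)))² = (850 - 995*(-81 + I*√5))² = (850 + (80595 - 995*I*√5))² = (81445 - 995*I*√5)²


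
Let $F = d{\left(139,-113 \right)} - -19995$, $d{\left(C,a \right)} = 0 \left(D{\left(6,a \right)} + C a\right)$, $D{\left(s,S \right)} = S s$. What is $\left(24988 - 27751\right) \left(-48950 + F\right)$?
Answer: $80002665$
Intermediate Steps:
$d{\left(C,a \right)} = 0$ ($d{\left(C,a \right)} = 0 \left(a 6 + C a\right) = 0 \left(6 a + C a\right) = 0$)
$F = 19995$ ($F = 0 - -19995 = 0 + 19995 = 19995$)
$\left(24988 - 27751\right) \left(-48950 + F\right) = \left(24988 - 27751\right) \left(-48950 + 19995\right) = \left(-2763\right) \left(-28955\right) = 80002665$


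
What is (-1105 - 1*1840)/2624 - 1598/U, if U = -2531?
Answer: -3260643/6641344 ≈ -0.49096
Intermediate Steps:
(-1105 - 1*1840)/2624 - 1598/U = (-1105 - 1*1840)/2624 - 1598/(-2531) = (-1105 - 1840)*(1/2624) - 1598*(-1/2531) = -2945*1/2624 + 1598/2531 = -2945/2624 + 1598/2531 = -3260643/6641344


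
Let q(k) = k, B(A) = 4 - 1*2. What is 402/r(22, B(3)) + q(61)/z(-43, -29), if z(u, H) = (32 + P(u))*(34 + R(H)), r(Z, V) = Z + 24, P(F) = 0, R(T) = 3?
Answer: 239387/27232 ≈ 8.7906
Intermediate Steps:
B(A) = 2 (B(A) = 4 - 2 = 2)
r(Z, V) = 24 + Z
z(u, H) = 1184 (z(u, H) = (32 + 0)*(34 + 3) = 32*37 = 1184)
402/r(22, B(3)) + q(61)/z(-43, -29) = 402/(24 + 22) + 61/1184 = 402/46 + 61*(1/1184) = 402*(1/46) + 61/1184 = 201/23 + 61/1184 = 239387/27232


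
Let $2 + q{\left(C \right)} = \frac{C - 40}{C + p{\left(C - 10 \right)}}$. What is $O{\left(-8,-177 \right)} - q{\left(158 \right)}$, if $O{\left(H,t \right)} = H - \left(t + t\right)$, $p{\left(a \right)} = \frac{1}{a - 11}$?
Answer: $\frac{7516990}{21647} \approx 347.25$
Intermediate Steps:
$p{\left(a \right)} = \frac{1}{-11 + a}$
$O{\left(H,t \right)} = H - 2 t$
$q{\left(C \right)} = -2 + \frac{-40 + C}{C + \frac{1}{-21 + C}}$ ($q{\left(C \right)} = -2 + \frac{C - 40}{C + \frac{1}{-11 + \left(C - 10\right)}} = -2 + \frac{-40 + C}{C + \frac{1}{-11 + \left(-10 + C\right)}} = -2 + \frac{-40 + C}{C + \frac{1}{-21 + C}}$)
$O{\left(-8,-177 \right)} - q{\left(158 \right)} = \left(-8 - -354\right) - \frac{-2 - \left(-21 + 158\right) \left(40 + 158\right)}{1 + 158 \left(-21 + 158\right)} = \left(-8 + 354\right) - \frac{-2 - 137 \cdot 198}{1 + 158 \cdot 137} = 346 - \frac{-2 - 27126}{1 + 21646} = 346 - \frac{1}{21647} \left(-27128\right) = 346 - - \frac{27128}{21647} = 346 + \frac{27128}{21647} = \frac{7516990}{21647}$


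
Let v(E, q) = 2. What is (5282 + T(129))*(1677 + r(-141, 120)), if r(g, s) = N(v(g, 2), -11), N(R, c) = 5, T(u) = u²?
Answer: 36874486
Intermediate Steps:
r(g, s) = 5
(5282 + T(129))*(1677 + r(-141, 120)) = (5282 + 129²)*(1677 + 5) = (5282 + 16641)*1682 = 21923*1682 = 36874486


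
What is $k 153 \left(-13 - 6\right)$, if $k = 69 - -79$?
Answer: $-430236$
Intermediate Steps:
$k = 148$ ($k = 69 + 79 = 148$)
$k 153 \left(-13 - 6\right) = 148 \cdot 153 \left(-13 - 6\right) = 22644 \left(-19\right) = -430236$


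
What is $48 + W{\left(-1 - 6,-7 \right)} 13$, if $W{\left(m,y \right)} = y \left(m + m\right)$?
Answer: $1322$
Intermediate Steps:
$W{\left(m,y \right)} = 2 m y$ ($W{\left(m,y \right)} = y 2 m = 2 m y$)
$48 + W{\left(-1 - 6,-7 \right)} 13 = 48 + 2 \left(-1 - 6\right) \left(-7\right) 13 = 48 + 2 \left(-7\right) \left(-7\right) 13 = 48 + 98 \cdot 13 = 48 + 1274 = 1322$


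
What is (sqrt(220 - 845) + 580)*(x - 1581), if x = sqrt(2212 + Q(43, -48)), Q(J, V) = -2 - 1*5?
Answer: -916980 - 39525*I + sqrt(5)*(12180 + 525*I) ≈ -8.8975e+5 - 38351.0*I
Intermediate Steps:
Q(J, V) = -7 (Q(J, V) = -2 - 5 = -7)
x = 21*sqrt(5) (x = sqrt(2212 - 7) = sqrt(2205) = 21*sqrt(5) ≈ 46.957)
(sqrt(220 - 845) + 580)*(x - 1581) = (sqrt(220 - 845) + 580)*(21*sqrt(5) - 1581) = (sqrt(-625) + 580)*(-1581 + 21*sqrt(5)) = (25*I + 580)*(-1581 + 21*sqrt(5)) = (580 + 25*I)*(-1581 + 21*sqrt(5)) = (-1581 + 21*sqrt(5))*(580 + 25*I)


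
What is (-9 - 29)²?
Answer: 1444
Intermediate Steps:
(-9 - 29)² = (-38)² = 1444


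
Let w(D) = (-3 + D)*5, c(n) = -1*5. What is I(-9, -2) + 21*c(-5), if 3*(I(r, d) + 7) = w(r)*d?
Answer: -72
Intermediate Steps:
c(n) = -5
w(D) = -15 + 5*D
I(r, d) = -7 + d*(-15 + 5*r)/3 (I(r, d) = -7 + ((-15 + 5*r)*d)/3 = -7 + (d*(-15 + 5*r))/3 = -7 + d*(-15 + 5*r)/3)
I(-9, -2) + 21*c(-5) = (-7 + (5/3)*(-2)*(-3 - 9)) + 21*(-5) = (-7 + (5/3)*(-2)*(-12)) - 105 = (-7 + 40) - 105 = 33 - 105 = -72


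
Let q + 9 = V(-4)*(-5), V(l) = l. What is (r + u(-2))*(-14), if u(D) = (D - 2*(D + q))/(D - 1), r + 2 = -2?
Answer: -112/3 ≈ -37.333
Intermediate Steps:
r = -4 (r = -2 - 2 = -4)
q = 11 (q = -9 - 4*(-5) = -9 + 20 = 11)
u(D) = (-22 - D)/(-1 + D) (u(D) = (D - 2*(D + 11))/(D - 1) = (D - 2*(11 + D))/(-1 + D) = (D + (-22 - 2*D))/(-1 + D) = (-22 - D)/(-1 + D))
(r + u(-2))*(-14) = (-4 + (-22 - 1*(-2))/(-1 - 2))*(-14) = (-4 + (-22 + 2)/(-3))*(-14) = (-4 - 1/3*(-20))*(-14) = (-4 + 20/3)*(-14) = (8/3)*(-14) = -112/3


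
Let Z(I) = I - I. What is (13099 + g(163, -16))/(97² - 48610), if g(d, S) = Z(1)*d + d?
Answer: -13262/39201 ≈ -0.33831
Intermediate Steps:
Z(I) = 0
g(d, S) = d (g(d, S) = 0*d + d = 0 + d = d)
(13099 + g(163, -16))/(97² - 48610) = (13099 + 163)/(97² - 48610) = 13262/(9409 - 48610) = 13262/(-39201) = 13262*(-1/39201) = -13262/39201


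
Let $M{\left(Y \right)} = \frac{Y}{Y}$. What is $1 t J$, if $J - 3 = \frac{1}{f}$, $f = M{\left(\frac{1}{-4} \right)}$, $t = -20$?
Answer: $-80$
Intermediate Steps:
$M{\left(Y \right)} = 1$
$f = 1$
$J = 4$ ($J = 3 + 1^{-1} = 3 + 1 = 4$)
$1 t J = 1 \left(-20\right) 4 = \left(-20\right) 4 = -80$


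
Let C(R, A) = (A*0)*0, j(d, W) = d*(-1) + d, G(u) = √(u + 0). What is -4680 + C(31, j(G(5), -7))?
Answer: -4680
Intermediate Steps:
G(u) = √u
j(d, W) = 0 (j(d, W) = -d + d = 0)
C(R, A) = 0 (C(R, A) = 0*0 = 0)
-4680 + C(31, j(G(5), -7)) = -4680 + 0 = -4680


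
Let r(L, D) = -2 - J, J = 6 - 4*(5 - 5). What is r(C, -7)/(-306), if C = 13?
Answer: 4/153 ≈ 0.026144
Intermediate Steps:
J = 6 (J = 6 - 4*0 = 6 + 0 = 6)
r(L, D) = -8 (r(L, D) = -2 - 1*6 = -2 - 6 = -8)
r(C, -7)/(-306) = -8/(-306) = -8*(-1/306) = 4/153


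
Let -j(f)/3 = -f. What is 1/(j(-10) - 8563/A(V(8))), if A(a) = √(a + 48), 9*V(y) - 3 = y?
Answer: 4430/219842007 - 8563*√443/219842007 ≈ -0.00079967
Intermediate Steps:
j(f) = 3*f (j(f) = -(-3)*f = 3*f)
V(y) = ⅓ + y/9
A(a) = √(48 + a)
1/(j(-10) - 8563/A(V(8))) = 1/(3*(-10) - 8563/√(48 + (⅓ + (⅑)*8))) = 1/(-30 - 8563/√(48 + (⅓ + 8/9))) = 1/(-30 - 8563/√(48 + 11/9)) = 1/(-30 - 8563*3*√443/443) = 1/(-30 - 25689*√443/443)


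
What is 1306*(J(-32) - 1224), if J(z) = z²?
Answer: -261200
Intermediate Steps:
1306*(J(-32) - 1224) = 1306*((-32)² - 1224) = 1306*(1024 - 1224) = 1306*(-200) = -261200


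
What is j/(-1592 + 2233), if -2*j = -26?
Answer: 13/641 ≈ 0.020281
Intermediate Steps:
j = 13 (j = -½*(-26) = 13)
j/(-1592 + 2233) = 13/(-1592 + 2233) = 13/641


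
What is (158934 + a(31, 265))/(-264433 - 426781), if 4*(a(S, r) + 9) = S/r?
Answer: -168460531/732686840 ≈ -0.22992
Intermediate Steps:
a(S, r) = -9 + S/(4*r) (a(S, r) = -9 + (S/r)/4 = -9 + S/(4*r))
(158934 + a(31, 265))/(-264433 - 426781) = (158934 + (-9 + (1/4)*31/265))/(-264433 - 426781) = (158934 + (-9 + (1/4)*31*(1/265)))/(-691214) = (158934 + (-9 + 31/1060))*(-1/691214) = (158934 - 9509/1060)*(-1/691214) = (168460531/1060)*(-1/691214) = -168460531/732686840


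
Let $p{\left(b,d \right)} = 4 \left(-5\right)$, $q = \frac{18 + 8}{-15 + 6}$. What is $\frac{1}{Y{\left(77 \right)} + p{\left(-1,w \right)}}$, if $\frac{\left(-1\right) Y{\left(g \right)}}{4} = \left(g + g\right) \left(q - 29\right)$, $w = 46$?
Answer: $\frac{9}{176612} \approx 5.0959 \cdot 10^{-5}$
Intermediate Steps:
$q = - \frac{26}{9}$ ($q = \frac{26}{-9} = 26 \left(- \frac{1}{9}\right) = - \frac{26}{9} \approx -2.8889$)
$p{\left(b,d \right)} = -20$
$Y{\left(g \right)} = \frac{2296 g}{9}$ ($Y{\left(g \right)} = - 4 \left(g + g\right) \left(- \frac{26}{9} - 29\right) = - 4 \cdot 2 g \left(- \frac{287}{9}\right) = - 4 \left(- \frac{574 g}{9}\right) = \frac{2296 g}{9}$)
$\frac{1}{Y{\left(77 \right)} + p{\left(-1,w \right)}} = \frac{1}{\frac{2296}{9} \cdot 77 - 20} = \frac{1}{\frac{176792}{9} - 20} = \frac{1}{\frac{176612}{9}} = \frac{9}{176612}$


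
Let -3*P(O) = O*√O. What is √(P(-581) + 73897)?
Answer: √(665073 + 1743*I*√581)/3 ≈ 271.98 + 8.5819*I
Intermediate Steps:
P(O) = -O^(3/2)/3 (P(O) = -O*√O/3 = -O^(3/2)/3)
√(P(-581) + 73897) = √(-(-581)*I*√581/3 + 73897) = √(581*I*√581/3 + 73897) = √(73897 + 581*I*√581/3)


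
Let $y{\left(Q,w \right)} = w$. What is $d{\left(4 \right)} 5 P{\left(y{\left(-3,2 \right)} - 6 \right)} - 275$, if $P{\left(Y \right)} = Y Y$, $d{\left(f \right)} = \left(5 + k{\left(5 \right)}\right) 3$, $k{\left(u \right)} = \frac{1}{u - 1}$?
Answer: $985$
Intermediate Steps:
$k{\left(u \right)} = \frac{1}{-1 + u}$
$d{\left(f \right)} = \frac{63}{4}$ ($d{\left(f \right)} = \left(5 + \frac{1}{-1 + 5}\right) 3 = \left(5 + \frac{1}{4}\right) 3 = \frac{21}{4} \cdot 3 = \frac{63}{4}$)
$P{\left(Y \right)} = Y^{2}$
$d{\left(4 \right)} 5 P{\left(y{\left(-3,2 \right)} - 6 \right)} - 275 = \frac{63}{4} \cdot 5 \left(2 - 6\right)^{2} - 275 = \frac{315 \left(2 - 6\right)^{2}}{4} - 275 = \frac{315 \left(-4\right)^{2}}{4} - 275 = \frac{315}{4} \cdot 16 - 275 = 1260 - 275 = 985$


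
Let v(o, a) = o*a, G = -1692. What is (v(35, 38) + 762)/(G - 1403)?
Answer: -2092/3095 ≈ -0.67593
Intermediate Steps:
v(o, a) = a*o
(v(35, 38) + 762)/(G - 1403) = (38*35 + 762)/(-1692 - 1403) = (1330 + 762)/(-3095) = 2092*(-1/3095) = -2092/3095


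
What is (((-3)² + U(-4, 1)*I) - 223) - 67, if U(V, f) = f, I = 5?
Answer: -276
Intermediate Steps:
(((-3)² + U(-4, 1)*I) - 223) - 67 = (((-3)² + 1*5) - 223) - 67 = ((9 + 5) - 223) - 67 = (14 - 223) - 67 = -209 - 67 = -276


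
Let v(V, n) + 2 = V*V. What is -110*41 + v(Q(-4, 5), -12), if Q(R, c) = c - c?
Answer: -4512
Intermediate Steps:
Q(R, c) = 0
v(V, n) = -2 + V² (v(V, n) = -2 + V*V = -2 + V²)
-110*41 + v(Q(-4, 5), -12) = -110*41 + (-2 + 0²) = -4510 + (-2 + 0) = -4510 - 2 = -4512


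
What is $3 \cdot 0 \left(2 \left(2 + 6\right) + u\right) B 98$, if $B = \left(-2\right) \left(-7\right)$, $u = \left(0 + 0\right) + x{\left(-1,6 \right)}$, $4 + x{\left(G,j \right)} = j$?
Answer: $0$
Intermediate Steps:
$x{\left(G,j \right)} = -4 + j$
$u = 2$ ($u = \left(0 + 0\right) + \left(-4 + 6\right) = 0 + 2 = 2$)
$B = 14$
$3 \cdot 0 \left(2 \left(2 + 6\right) + u\right) B 98 = 3 \cdot 0 \left(2 \left(2 + 6\right) + 2\right) 14 \cdot 98 = 0 \left(2 \cdot 8 + 2\right) 14 \cdot 98 = 0 \left(16 + 2\right) 14 \cdot 98 = 0 \cdot 18 \cdot 14 \cdot 98 = 0 \cdot 14 \cdot 98 = 0 \cdot 98 = 0$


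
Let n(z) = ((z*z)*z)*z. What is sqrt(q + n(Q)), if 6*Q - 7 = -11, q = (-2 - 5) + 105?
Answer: sqrt(7954)/9 ≈ 9.9095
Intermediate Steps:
q = 98 (q = -7 + 105 = 98)
Q = -2/3 (Q = 7/6 + (1/6)*(-11) = 7/6 - 11/6 = -2/3 ≈ -0.66667)
n(z) = z**4 (n(z) = (z**2*z)*z = z**3*z = z**4)
sqrt(q + n(Q)) = sqrt(98 + (-2/3)**4) = sqrt(98 + 16/81) = sqrt(7954/81) = sqrt(7954)/9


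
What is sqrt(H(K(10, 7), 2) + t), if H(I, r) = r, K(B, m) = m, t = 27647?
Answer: sqrt(27649) ≈ 166.28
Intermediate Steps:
sqrt(H(K(10, 7), 2) + t) = sqrt(2 + 27647) = sqrt(27649)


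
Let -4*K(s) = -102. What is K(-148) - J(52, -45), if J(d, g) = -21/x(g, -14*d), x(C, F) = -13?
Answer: 621/26 ≈ 23.885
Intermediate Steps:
K(s) = 51/2 (K(s) = -¼*(-102) = 51/2)
J(d, g) = 21/13 (J(d, g) = -21/(-13) = -21*(-1/13) = 21/13)
K(-148) - J(52, -45) = 51/2 - 1*21/13 = 51/2 - 21/13 = 621/26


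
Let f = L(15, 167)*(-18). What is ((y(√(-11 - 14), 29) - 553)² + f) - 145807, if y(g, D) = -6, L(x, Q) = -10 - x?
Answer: 167124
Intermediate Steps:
f = 450 (f = (-10 - 1*15)*(-18) = (-10 - 15)*(-18) = -25*(-18) = 450)
((y(√(-11 - 14), 29) - 553)² + f) - 145807 = ((-6 - 553)² + 450) - 145807 = ((-559)² + 450) - 145807 = (312481 + 450) - 145807 = 312931 - 145807 = 167124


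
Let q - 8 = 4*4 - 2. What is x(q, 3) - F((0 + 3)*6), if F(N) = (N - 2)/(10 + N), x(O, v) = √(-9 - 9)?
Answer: -4/7 + 3*I*√2 ≈ -0.57143 + 4.2426*I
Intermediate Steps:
q = 22 (q = 8 + (4*4 - 2) = 8 + (16 - 2) = 8 + 14 = 22)
x(O, v) = 3*I*√2 (x(O, v) = √(-18) = 3*I*√2)
F(N) = (-2 + N)/(10 + N)
x(q, 3) - F((0 + 3)*6) = 3*I*√2 - (-2 + (0 + 3)*6)/(10 + (0 + 3)*6) = 3*I*√2 - (-2 + 3*6)/(10 + 3*6) = 3*I*√2 - (-2 + 18)/(10 + 18) = 3*I*√2 - 16/28 = 3*I*√2 - 1*4/7 = 3*I*√2 - 4/7 = -4/7 + 3*I*√2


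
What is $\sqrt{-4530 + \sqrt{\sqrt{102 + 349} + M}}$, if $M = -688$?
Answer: $\sqrt{-4530 + \sqrt{-688 + \sqrt{451}}} \approx 0.1918 + 67.306 i$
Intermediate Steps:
$\sqrt{-4530 + \sqrt{\sqrt{102 + 349} + M}} = \sqrt{-4530 + \sqrt{\sqrt{102 + 349} - 688}} = \sqrt{-4530 + \sqrt{\sqrt{451} - 688}} = \sqrt{-4530 + \sqrt{-688 + \sqrt{451}}}$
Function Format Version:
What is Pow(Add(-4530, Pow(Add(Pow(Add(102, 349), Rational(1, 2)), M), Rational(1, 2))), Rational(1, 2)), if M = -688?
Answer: Pow(Add(-4530, Pow(Add(-688, Pow(451, Rational(1, 2))), Rational(1, 2))), Rational(1, 2)) ≈ Add(0.1918, Mul(67.306, I))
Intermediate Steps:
Pow(Add(-4530, Pow(Add(Pow(Add(102, 349), Rational(1, 2)), M), Rational(1, 2))), Rational(1, 2)) = Pow(Add(-4530, Pow(Add(Pow(Add(102, 349), Rational(1, 2)), -688), Rational(1, 2))), Rational(1, 2)) = Pow(Add(-4530, Pow(Add(Pow(451, Rational(1, 2)), -688), Rational(1, 2))), Rational(1, 2)) = Pow(Add(-4530, Pow(Add(-688, Pow(451, Rational(1, 2))), Rational(1, 2))), Rational(1, 2))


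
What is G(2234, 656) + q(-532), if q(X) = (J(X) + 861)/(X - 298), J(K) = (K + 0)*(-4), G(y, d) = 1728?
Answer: 1431251/830 ≈ 1724.4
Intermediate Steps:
J(K) = -4*K (J(K) = K*(-4) = -4*K)
q(X) = (861 - 4*X)/(-298 + X) (q(X) = (-4*X + 861)/(X - 298) = (861 - 4*X)/(-298 + X))
G(2234, 656) + q(-532) = 1728 + (861 - 4*(-532))/(-298 - 532) = 1728 + (861 + 2128)/(-830) = 1728 - 1/830*2989 = 1728 - 2989/830 = 1431251/830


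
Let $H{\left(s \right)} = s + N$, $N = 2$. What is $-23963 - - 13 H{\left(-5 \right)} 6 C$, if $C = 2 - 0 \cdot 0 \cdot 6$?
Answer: $-24431$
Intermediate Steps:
$H{\left(s \right)} = 2 + s$ ($H{\left(s \right)} = s + 2 = 2 + s$)
$C = 2$ ($C = 2 - 0 \cdot 6 = 2 - 0 = 2 + 0 = 2$)
$-23963 - - 13 H{\left(-5 \right)} 6 C = -23963 - - 13 \left(2 - 5\right) 6 \cdot 2 = -23963 - - 13 \left(\left(-3\right) 6\right) 2 = -23963 - \left(-13\right) \left(-18\right) 2 = -23963 - 234 \cdot 2 = -23963 - 468 = -24431$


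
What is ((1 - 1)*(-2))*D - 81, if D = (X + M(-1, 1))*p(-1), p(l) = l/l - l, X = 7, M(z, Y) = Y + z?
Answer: -81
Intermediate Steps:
p(l) = 1 - l
D = 14 (D = (7 + (1 - 1))*(1 - 1*(-1)) = (7 + 0)*(1 + 1) = 7*2 = 14)
((1 - 1)*(-2))*D - 81 = ((1 - 1)*(-2))*14 - 81 = (0*(-2))*14 - 81 = 0*14 - 81 = 0 - 81 = -81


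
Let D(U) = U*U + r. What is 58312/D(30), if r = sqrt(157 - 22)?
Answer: 1166240/17997 - 58312*sqrt(15)/269955 ≈ 63.965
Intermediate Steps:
r = 3*sqrt(15) (r = sqrt(135) = 3*sqrt(15) ≈ 11.619)
D(U) = U**2 + 3*sqrt(15) (D(U) = U*U + 3*sqrt(15) = U**2 + 3*sqrt(15))
58312/D(30) = 58312/(30**2 + 3*sqrt(15)) = 58312/(900 + 3*sqrt(15))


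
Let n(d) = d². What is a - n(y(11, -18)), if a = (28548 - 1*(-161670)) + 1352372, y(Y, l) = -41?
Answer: 1540909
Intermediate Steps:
a = 1542590 (a = (28548 + 161670) + 1352372 = 190218 + 1352372 = 1542590)
a - n(y(11, -18)) = 1542590 - 1*(-41)² = 1542590 - 1*1681 = 1542590 - 1681 = 1540909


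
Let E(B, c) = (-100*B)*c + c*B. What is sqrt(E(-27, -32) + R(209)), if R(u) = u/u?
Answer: I*sqrt(85535) ≈ 292.46*I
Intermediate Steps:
E(B, c) = -99*B*c (E(B, c) = -100*B*c + B*c = -99*B*c)
R(u) = 1
sqrt(E(-27, -32) + R(209)) = sqrt(-99*(-27)*(-32) + 1) = sqrt(-85536 + 1) = sqrt(-85535) = I*sqrt(85535)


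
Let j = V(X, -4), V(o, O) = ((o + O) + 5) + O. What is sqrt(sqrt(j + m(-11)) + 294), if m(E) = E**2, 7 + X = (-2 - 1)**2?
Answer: sqrt(294 + 2*sqrt(30)) ≈ 17.463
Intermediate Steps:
X = 2 (X = -7 + (-2 - 1)**2 = -7 + (-3)**2 = -7 + 9 = 2)
V(o, O) = 5 + o + 2*O (V(o, O) = ((O + o) + 5) + O = (5 + O + o) + O = 5 + o + 2*O)
j = -1 (j = 5 + 2 + 2*(-4) = 5 + 2 - 8 = -1)
sqrt(sqrt(j + m(-11)) + 294) = sqrt(sqrt(-1 + (-11)**2) + 294) = sqrt(sqrt(-1 + 121) + 294) = sqrt(sqrt(120) + 294) = sqrt(2*sqrt(30) + 294) = sqrt(294 + 2*sqrt(30))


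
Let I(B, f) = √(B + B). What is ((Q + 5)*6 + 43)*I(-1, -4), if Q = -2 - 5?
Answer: 31*I*√2 ≈ 43.841*I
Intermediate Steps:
I(B, f) = √2*√B (I(B, f) = √(2*B) = √2*√B)
Q = -7
((Q + 5)*6 + 43)*I(-1, -4) = ((-7 + 5)*6 + 43)*(√2*√(-1)) = (-2*6 + 43)*(√2*I) = (-12 + 43)*(I*√2) = 31*(I*√2) = 31*I*√2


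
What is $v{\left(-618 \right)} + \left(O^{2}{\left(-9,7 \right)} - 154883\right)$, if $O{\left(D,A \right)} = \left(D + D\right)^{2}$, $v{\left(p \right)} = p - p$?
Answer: $-49907$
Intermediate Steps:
$v{\left(p \right)} = 0$
$O{\left(D,A \right)} = 4 D^{2}$ ($O{\left(D,A \right)} = \left(2 D\right)^{2} = 4 D^{2}$)
$v{\left(-618 \right)} + \left(O^{2}{\left(-9,7 \right)} - 154883\right) = 0 + \left(\left(4 \left(-9\right)^{2}\right)^{2} - 154883\right) = 0 - \left(154883 - \left(4 \cdot 81\right)^{2}\right) = 0 - \left(154883 - 324^{2}\right) = 0 + \left(104976 - 154883\right) = 0 - 49907 = -49907$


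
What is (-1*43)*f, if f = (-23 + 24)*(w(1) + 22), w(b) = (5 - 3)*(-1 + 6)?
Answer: -1376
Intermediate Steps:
w(b) = 10 (w(b) = 2*5 = 10)
f = 32 (f = (-23 + 24)*(10 + 22) = 1*32 = 32)
(-1*43)*f = -1*43*32 = -43*32 = -1376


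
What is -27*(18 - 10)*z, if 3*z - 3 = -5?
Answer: 144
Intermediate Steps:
z = -⅔ (z = 1 + (⅓)*(-5) = 1 - 5/3 = -⅔ ≈ -0.66667)
-27*(18 - 10)*z = -27*(18 - 10)*(-2)/3 = -216*(-2)/3 = -27*(-16/3) = 144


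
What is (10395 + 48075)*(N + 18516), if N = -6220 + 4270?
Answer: 968614020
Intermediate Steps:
N = -1950
(10395 + 48075)*(N + 18516) = (10395 + 48075)*(-1950 + 18516) = 58470*16566 = 968614020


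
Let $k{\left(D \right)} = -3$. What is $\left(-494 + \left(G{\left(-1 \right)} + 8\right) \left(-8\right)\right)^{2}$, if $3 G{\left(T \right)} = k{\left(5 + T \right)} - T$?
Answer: $\frac{2748964}{9} \approx 3.0544 \cdot 10^{5}$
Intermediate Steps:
$G{\left(T \right)} = -1 - \frac{T}{3}$ ($G{\left(T \right)} = \frac{-3 - T}{3} = -1 - \frac{T}{3}$)
$\left(-494 + \left(G{\left(-1 \right)} + 8\right) \left(-8\right)\right)^{2} = \left(-494 + \left(\left(-1 - - \frac{1}{3}\right) + 8\right) \left(-8\right)\right)^{2} = \left(-494 + \left(\left(-1 + \frac{1}{3}\right) + 8\right) \left(-8\right)\right)^{2} = \left(-494 + \left(- \frac{2}{3} + 8\right) \left(-8\right)\right)^{2} = \left(-494 + \frac{22}{3} \left(-8\right)\right)^{2} = \left(-494 - \frac{176}{3}\right)^{2} = \left(- \frac{1658}{3}\right)^{2} = \frac{2748964}{9}$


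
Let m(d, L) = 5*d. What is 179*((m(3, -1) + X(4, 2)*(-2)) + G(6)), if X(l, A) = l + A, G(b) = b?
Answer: 1611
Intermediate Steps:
X(l, A) = A + l
179*((m(3, -1) + X(4, 2)*(-2)) + G(6)) = 179*((5*3 + (2 + 4)*(-2)) + 6) = 179*((15 + 6*(-2)) + 6) = 179*((15 - 12) + 6) = 179*(3 + 6) = 179*9 = 1611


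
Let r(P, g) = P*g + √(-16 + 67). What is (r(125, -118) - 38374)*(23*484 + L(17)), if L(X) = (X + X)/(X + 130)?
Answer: -28978044104/49 + 1636438*√51/147 ≈ -5.9131e+8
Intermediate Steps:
L(X) = 2*X/(130 + X) (L(X) = (2*X)/(130 + X) = 2*X/(130 + X))
r(P, g) = √51 + P*g (r(P, g) = P*g + √51 = √51 + P*g)
(r(125, -118) - 38374)*(23*484 + L(17)) = ((√51 + 125*(-118)) - 38374)*(23*484 + 2*17/(130 + 17)) = ((√51 - 14750) - 38374)*(11132 + 2*17/147) = ((-14750 + √51) - 38374)*(11132 + 2*17*(1/147)) = (-53124 + √51)*(11132 + 34/147) = (-53124 + √51)*(1636438/147) = -28978044104/49 + 1636438*√51/147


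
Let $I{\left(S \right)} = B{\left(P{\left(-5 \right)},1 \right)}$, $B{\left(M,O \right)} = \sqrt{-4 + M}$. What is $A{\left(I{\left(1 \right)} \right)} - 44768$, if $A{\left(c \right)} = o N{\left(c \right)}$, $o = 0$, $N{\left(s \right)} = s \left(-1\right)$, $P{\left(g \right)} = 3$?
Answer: $-44768$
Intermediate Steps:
$N{\left(s \right)} = - s$
$I{\left(S \right)} = i$ ($I{\left(S \right)} = \sqrt{-4 + 3} = \sqrt{-1} = i$)
$A{\left(c \right)} = 0$ ($A{\left(c \right)} = 0 \left(- c\right) = 0$)
$A{\left(I{\left(1 \right)} \right)} - 44768 = 0 - 44768 = -44768$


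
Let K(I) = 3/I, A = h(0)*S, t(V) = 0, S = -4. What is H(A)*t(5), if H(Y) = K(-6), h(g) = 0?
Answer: 0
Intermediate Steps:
A = 0 (A = 0*(-4) = 0)
H(Y) = -1/2 (H(Y) = 3/(-6) = 3*(-1/6) = -1/2)
H(A)*t(5) = -1/2*0 = 0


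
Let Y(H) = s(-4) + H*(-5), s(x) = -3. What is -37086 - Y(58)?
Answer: -36793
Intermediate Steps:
Y(H) = -3 - 5*H (Y(H) = -3 + H*(-5) = -3 - 5*H)
-37086 - Y(58) = -37086 - (-3 - 5*58) = -37086 - (-3 - 290) = -37086 - 1*(-293) = -37086 + 293 = -36793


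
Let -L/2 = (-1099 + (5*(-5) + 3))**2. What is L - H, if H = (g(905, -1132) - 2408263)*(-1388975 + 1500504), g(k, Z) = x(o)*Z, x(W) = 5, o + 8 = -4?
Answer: 269219904985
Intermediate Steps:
o = -12 (o = -8 - 4 = -12)
g(k, Z) = 5*Z
L = -2513282 (L = -2*(-1099 + (5*(-5) + 3))**2 = -2*(-1099 + (-25 + 3))**2 = -2*(-1099 - 22)**2 = -2*(-1121)**2 = -2*1256641 = -2513282)
H = -269222418267 (H = (5*(-1132) - 2408263)*(-1388975 + 1500504) = (-5660 - 2408263)*111529 = -2413923*111529 = -269222418267)
L - H = -2513282 - 1*(-269222418267) = -2513282 + 269222418267 = 269219904985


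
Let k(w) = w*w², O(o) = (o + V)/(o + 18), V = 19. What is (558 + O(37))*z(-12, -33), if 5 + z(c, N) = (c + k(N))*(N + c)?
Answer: 9947560840/11 ≈ 9.0432e+8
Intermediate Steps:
O(o) = (19 + o)/(18 + o) (O(o) = (o + 19)/(o + 18) = (19 + o)/(18 + o))
k(w) = w³
z(c, N) = -5 + (N + c)*(c + N³) (z(c, N) = -5 + (c + N³)*(N + c) = -5 + (N + c)*(c + N³))
(558 + O(37))*z(-12, -33) = (558 + (19 + 37)/(18 + 37))*(-5 + (-33)⁴ + (-12)² - 33*(-12) - 12*(-33)³) = (558 + 56/55)*(-5 + 1185921 + 144 + 396 - 12*(-35937)) = (558 + (1/55)*56)*(-5 + 1185921 + 144 + 396 + 431244) = (558 + 56/55)*1617700 = (30746/55)*1617700 = 9947560840/11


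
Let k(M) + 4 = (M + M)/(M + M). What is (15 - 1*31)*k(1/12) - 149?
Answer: -101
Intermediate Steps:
k(M) = -3 (k(M) = -4 + (M + M)/(M + M) = -4 + (2*M)/((2*M)) = -4 + (2*M)*(1/(2*M)) = -4 + 1 = -3)
(15 - 1*31)*k(1/12) - 149 = (15 - 1*31)*(-3) - 149 = (15 - 31)*(-3) - 149 = -16*(-3) - 149 = 48 - 149 = -101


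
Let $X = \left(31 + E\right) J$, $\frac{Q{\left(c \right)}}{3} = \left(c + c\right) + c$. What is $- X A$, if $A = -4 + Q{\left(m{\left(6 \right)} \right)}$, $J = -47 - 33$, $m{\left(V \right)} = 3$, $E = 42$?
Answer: $134320$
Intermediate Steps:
$J = -80$ ($J = -47 - 33 = -80$)
$Q{\left(c \right)} = 9 c$ ($Q{\left(c \right)} = 3 \left(\left(c + c\right) + c\right) = 3 \left(2 c + c\right) = 3 \cdot 3 c = 9 c$)
$X = -5840$ ($X = \left(31 + 42\right) \left(-80\right) = 73 \left(-80\right) = -5840$)
$A = 23$ ($A = -4 + 9 \cdot 3 = -4 + 27 = 23$)
$- X A = - \left(-5840\right) 23 = \left(-1\right) \left(-134320\right) = 134320$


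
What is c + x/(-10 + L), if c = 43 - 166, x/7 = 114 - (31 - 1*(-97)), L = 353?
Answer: -863/7 ≈ -123.29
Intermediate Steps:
x = -98 (x = 7*(114 - (31 - 1*(-97))) = 7*(114 - (31 + 97)) = 7*(114 - 1*128) = 7*(114 - 128) = 7*(-14) = -98)
c = -123
c + x/(-10 + L) = -123 - 98/(-10 + 353) = -123 - 98/343 = -123 + (1/343)*(-98) = -123 - 2/7 = -863/7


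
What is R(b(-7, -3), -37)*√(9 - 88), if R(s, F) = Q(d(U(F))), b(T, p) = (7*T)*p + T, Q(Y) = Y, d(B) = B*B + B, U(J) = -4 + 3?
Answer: 0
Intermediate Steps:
U(J) = -1
d(B) = B + B² (d(B) = B² + B = B + B²)
b(T, p) = T + 7*T*p (b(T, p) = 7*T*p + T = T + 7*T*p)
R(s, F) = 0 (R(s, F) = -(1 - 1) = -1*0 = 0)
R(b(-7, -3), -37)*√(9 - 88) = 0*√(9 - 88) = 0*√(-79) = 0*(I*√79) = 0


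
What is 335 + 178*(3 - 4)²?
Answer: 513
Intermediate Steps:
335 + 178*(3 - 4)² = 335 + 178*(-1)² = 335 + 178*1 = 335 + 178 = 513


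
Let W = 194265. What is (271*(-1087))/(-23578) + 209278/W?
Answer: 62160357589/4580380170 ≈ 13.571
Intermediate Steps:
(271*(-1087))/(-23578) + 209278/W = (271*(-1087))/(-23578) + 209278/194265 = -294577*(-1/23578) + 209278*(1/194265) = 294577/23578 + 209278/194265 = 62160357589/4580380170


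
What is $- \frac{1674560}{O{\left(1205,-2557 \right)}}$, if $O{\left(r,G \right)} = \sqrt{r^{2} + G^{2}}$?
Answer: $- \frac{837280 \sqrt{7990274}}{3995137} \approx -592.41$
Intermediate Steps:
$O{\left(r,G \right)} = \sqrt{G^{2} + r^{2}}$
$- \frac{1674560}{O{\left(1205,-2557 \right)}} = - \frac{1674560}{\sqrt{\left(-2557\right)^{2} + 1205^{2}}} = - \frac{1674560}{\sqrt{6538249 + 1452025}} = - \frac{1674560}{\sqrt{7990274}} = - 1674560 \frac{\sqrt{7990274}}{7990274} = - \frac{837280 \sqrt{7990274}}{3995137}$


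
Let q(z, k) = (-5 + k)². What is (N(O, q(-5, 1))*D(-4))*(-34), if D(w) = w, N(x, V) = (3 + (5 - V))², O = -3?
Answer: 8704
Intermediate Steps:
N(x, V) = (8 - V)²
(N(O, q(-5, 1))*D(-4))*(-34) = ((-8 + (-5 + 1)²)²*(-4))*(-34) = ((-8 + (-4)²)²*(-4))*(-34) = ((-8 + 16)²*(-4))*(-34) = (8²*(-4))*(-34) = (64*(-4))*(-34) = -256*(-34) = 8704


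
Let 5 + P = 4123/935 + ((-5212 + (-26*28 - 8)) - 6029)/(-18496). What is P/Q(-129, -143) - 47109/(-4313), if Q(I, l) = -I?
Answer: 6182323453847/565991194560 ≈ 10.923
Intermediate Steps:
P = 58159/1017280 (P = -5 + (4123/935 + ((-5212 + (-26*28 - 8)) - 6029)/(-18496)) = -5 + (4123*(1/935) + ((-5212 + (-728 - 8)) - 6029)*(-1/18496)) = -5 + (4123/935 + ((-5212 - 736) - 6029)*(-1/18496)) = -5 + (4123/935 + (-5948 - 6029)*(-1/18496)) = -5 + (4123/935 - 11977*(-1/18496)) = -5 + (4123/935 + 11977/18496) = -5 + 5144559/1017280 = 58159/1017280 ≈ 0.057171)
P/Q(-129, -143) - 47109/(-4313) = 58159/(1017280*((-1*(-129)))) - 47109/(-4313) = (58159/1017280)/129 - 47109*(-1/4313) = (58159/1017280)*(1/129) + 47109/4313 = 58159/131229120 + 47109/4313 = 6182323453847/565991194560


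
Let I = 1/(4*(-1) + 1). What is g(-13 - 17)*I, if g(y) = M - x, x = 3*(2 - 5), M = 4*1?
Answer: -13/3 ≈ -4.3333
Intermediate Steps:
M = 4
x = -9 (x = 3*(-3) = -9)
I = -⅓ (I = 1/(-4 + 1) = 1/(-3) = -⅓ ≈ -0.33333)
g(y) = 13 (g(y) = 4 - 1*(-9) = 4 + 9 = 13)
g(-13 - 17)*I = 13*(-⅓) = -13/3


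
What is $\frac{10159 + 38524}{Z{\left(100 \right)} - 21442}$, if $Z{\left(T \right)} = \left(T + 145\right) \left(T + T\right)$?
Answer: $\frac{48683}{27558} \approx 1.7666$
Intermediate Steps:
$Z{\left(T \right)} = 2 T \left(145 + T\right)$ ($Z{\left(T \right)} = \left(145 + T\right) 2 T = 2 T \left(145 + T\right)$)
$\frac{10159 + 38524}{Z{\left(100 \right)} - 21442} = \frac{10159 + 38524}{2 \cdot 100 \left(145 + 100\right) - 21442} = \frac{48683}{2 \cdot 100 \cdot 245 - 21442} = \frac{48683}{49000 - 21442} = \frac{48683}{27558}$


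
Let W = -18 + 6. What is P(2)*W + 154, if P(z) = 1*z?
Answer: 130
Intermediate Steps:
W = -12
P(z) = z
P(2)*W + 154 = 2*(-12) + 154 = -24 + 154 = 130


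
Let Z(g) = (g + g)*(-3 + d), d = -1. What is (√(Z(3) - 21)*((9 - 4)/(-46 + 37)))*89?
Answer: -445*I*√5/3 ≈ -331.68*I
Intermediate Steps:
Z(g) = -8*g (Z(g) = (g + g)*(-3 - 1) = (2*g)*(-4) = -8*g)
(√(Z(3) - 21)*((9 - 4)/(-46 + 37)))*89 = (√(-8*3 - 21)*((9 - 4)/(-46 + 37)))*89 = (√(-24 - 21)*(5/(-9)))*89 = (√(-45)*(5*(-⅑)))*89 = ((3*I*√5)*(-5/9))*89 = -5*I*√5/3*89 = -445*I*√5/3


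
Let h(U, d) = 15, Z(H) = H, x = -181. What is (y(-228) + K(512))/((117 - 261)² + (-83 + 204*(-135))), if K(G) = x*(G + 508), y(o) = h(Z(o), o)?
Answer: 184605/6887 ≈ 26.805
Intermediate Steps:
y(o) = 15
K(G) = -91948 - 181*G (K(G) = -181*(G + 508) = -181*(508 + G) = -91948 - 181*G)
(y(-228) + K(512))/((117 - 261)² + (-83 + 204*(-135))) = (15 + (-91948 - 181*512))/((117 - 261)² + (-83 + 204*(-135))) = (15 + (-91948 - 92672))/((-144)² + (-83 - 27540)) = (15 - 184620)/(20736 - 27623) = -184605/(-6887) = -184605*(-1/6887) = 184605/6887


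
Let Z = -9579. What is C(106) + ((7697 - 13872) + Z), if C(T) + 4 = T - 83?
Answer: -15735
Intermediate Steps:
C(T) = -87 + T (C(T) = -4 + (T - 83) = -4 + (-83 + T) = -87 + T)
C(106) + ((7697 - 13872) + Z) = (-87 + 106) + ((7697 - 13872) - 9579) = 19 + (-6175 - 9579) = 19 - 15754 = -15735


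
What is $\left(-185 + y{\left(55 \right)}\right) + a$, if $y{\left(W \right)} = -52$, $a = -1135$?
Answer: $-1372$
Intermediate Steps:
$\left(-185 + y{\left(55 \right)}\right) + a = \left(-185 - 52\right) - 1135 = -237 - 1135 = -1372$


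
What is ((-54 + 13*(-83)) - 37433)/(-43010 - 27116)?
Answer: 19283/35063 ≈ 0.54995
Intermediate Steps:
((-54 + 13*(-83)) - 37433)/(-43010 - 27116) = ((-54 - 1079) - 37433)/(-70126) = (-1133 - 37433)*(-1/70126) = -38566*(-1/70126) = 19283/35063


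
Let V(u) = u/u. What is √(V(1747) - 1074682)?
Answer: 3*I*√119409 ≈ 1036.7*I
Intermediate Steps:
V(u) = 1
√(V(1747) - 1074682) = √(1 - 1074682) = √(-1074681) = 3*I*√119409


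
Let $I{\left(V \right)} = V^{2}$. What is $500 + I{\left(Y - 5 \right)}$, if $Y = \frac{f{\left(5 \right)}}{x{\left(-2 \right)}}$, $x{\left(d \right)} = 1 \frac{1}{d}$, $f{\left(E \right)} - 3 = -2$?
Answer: $549$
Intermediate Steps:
$f{\left(E \right)} = 1$ ($f{\left(E \right)} = 3 - 2 = 1$)
$x{\left(d \right)} = \frac{1}{d}$
$Y = -2$ ($Y = 1 \frac{1}{\frac{1}{-2}} = 1 \frac{1}{- \frac{1}{2}} = 1 \left(-2\right) = -2$)
$500 + I{\left(Y - 5 \right)} = 500 + \left(-2 - 5\right)^{2} = 500 + \left(-7\right)^{2} = 500 + 49 = 549$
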